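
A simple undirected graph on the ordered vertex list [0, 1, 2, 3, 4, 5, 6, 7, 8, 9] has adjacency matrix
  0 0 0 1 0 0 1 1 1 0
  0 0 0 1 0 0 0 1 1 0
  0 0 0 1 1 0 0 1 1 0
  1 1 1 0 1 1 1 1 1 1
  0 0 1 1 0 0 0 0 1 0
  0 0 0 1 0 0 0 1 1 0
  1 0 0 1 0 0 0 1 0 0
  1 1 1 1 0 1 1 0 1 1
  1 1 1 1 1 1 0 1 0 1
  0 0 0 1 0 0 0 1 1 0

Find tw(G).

3

A width-3 tree decomposition is:
Bags: B1 = {2, 3, 7, 8}  B2 = {0, 3, 7, 8}  B3 = {3, 5, 7, 8}  B4 = {0, 3, 6, 7}  B5 = {1, 3, 7, 8}  B6 = {3, 7, 8, 9}  B7 = {2, 3, 4, 8}
Tree: B1–B2, B1–B3, B2–B4, B2–B5, B1–B6, B1–B7
Every bag has size at most 4, so the width is 4 − 1 = 3 and tw(G) ≤ 3. For the lower bound, the 4 vertices {2, 3, 4, 8} are pairwise adjacent, and any tree decomposition puts a clique entirely inside one bag — forcing width ≥ 3. Therefore the treewidth is 3.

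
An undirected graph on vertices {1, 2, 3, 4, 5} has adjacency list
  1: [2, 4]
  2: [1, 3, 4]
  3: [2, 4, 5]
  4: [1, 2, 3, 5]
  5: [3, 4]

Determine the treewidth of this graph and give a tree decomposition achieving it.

Each bag holds 3 vertices, so the decomposition has width 2, which upper-bounds the treewidth. On the other hand G contains the 3-clique {1, 2, 4}. A clique must lie in a single bag of any decomposition, so no decomposition can have width below 2. Combining the bounds, tw(G) = 2.

Treewidth 2.
One such decomposition:
Bags: B1 = {2, 3, 4}  B2 = {1, 2, 4}  B3 = {3, 4, 5}
Tree: B1–B2, B1–B3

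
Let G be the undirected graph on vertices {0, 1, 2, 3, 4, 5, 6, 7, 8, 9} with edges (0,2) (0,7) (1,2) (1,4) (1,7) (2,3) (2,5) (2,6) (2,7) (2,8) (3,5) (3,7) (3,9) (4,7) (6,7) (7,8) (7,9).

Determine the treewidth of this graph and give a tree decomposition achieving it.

Every bag has size at most 3, so the width is 3 − 1 = 2 and tw(G) ≤ 2. Conversely, {2, 3, 5} is a clique of size 3, and the vertices of any clique must share a bag in every tree decomposition; so some bag has ≥ 3 vertices and tw(G) ≥ 2. Combining the bounds, tw(G) = 2.

Treewidth 2.
One such decomposition:
Bags: B1 = {1, 2, 7}  B2 = {2, 6, 7}  B3 = {0, 2, 7}  B4 = {2, 7, 8}  B5 = {1, 4, 7}  B6 = {2, 3, 7}  B7 = {3, 7, 9}  B8 = {2, 3, 5}
Tree: B1–B2, B1–B3, B1–B4, B1–B5, B3–B6, B6–B7, B6–B8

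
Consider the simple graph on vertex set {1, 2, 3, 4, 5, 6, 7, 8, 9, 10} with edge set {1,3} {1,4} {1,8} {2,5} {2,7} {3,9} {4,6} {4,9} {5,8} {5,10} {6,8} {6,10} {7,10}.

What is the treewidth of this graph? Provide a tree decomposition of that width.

The largest bag has 3 vertices, giving width 2; this decomposition certifies tw(G) ≤ 2. For the lower bound, G contains the cycle 2–7–10–5–2, so G is not a forest; only forests have treewidth ≤ 1, hence tw(G) ≥ 2. Hence tw(G) = 2 exactly.

Treewidth 2.
Bags: B1 = {2, 5, 7}  B2 = {5, 7, 10}  B3 = {5, 8, 10}  B4 = {6, 8, 10}  B5 = {1, 6, 8}  B6 = {1, 4, 6}  B7 = {1, 3, 4}  B8 = {3, 4, 9}
Tree: B1–B2, B2–B3, B3–B4, B4–B5, B5–B6, B6–B7, B7–B8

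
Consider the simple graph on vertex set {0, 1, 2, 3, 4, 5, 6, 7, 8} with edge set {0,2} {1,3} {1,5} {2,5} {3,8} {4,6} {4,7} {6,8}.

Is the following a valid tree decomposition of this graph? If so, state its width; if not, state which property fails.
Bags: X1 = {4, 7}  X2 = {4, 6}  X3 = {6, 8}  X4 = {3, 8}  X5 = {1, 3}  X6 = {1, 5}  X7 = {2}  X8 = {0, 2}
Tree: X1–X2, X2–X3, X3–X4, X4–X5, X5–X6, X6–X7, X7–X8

A tree decomposition must satisfy three properties: every vertex lies in some bag; for every edge, both endpoints lie together in some bag; and for every vertex, the bags containing it form a connected subtree. Here edge (5,2) lies in no bag, so the decomposition is invalid.

No — edge (5,2) lies in no bag.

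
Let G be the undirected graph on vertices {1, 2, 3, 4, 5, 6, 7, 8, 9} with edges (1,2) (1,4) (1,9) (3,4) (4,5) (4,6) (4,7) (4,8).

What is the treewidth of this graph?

1

A width-1 tree decomposition is:
Bags: B1 = {1, 9}  B2 = {1, 4}  B3 = {1, 2}  B4 = {4, 7}  B5 = {4, 6}  B6 = {3, 4}  B7 = {4, 8}  B8 = {4, 5}
Tree: B1–B2, B2–B3, B2–B4, B2–B5, B2–B6, B5–B7, B6–B8
Each bag holds 2 vertices, so the decomposition has width 1, which upper-bounds the treewidth. G has an edge, so its treewidth is at least 1. Combining the bounds, tw(G) = 1.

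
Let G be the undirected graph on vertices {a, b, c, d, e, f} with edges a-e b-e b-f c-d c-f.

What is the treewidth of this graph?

A width-1 tree decomposition is:
Bags: B1 = {c, d}  B2 = {c, f}  B3 = {b, f}  B4 = {b, e}  B5 = {a, e}
Tree: B1–B2, B2–B3, B3–B4, B4–B5
Every bag has size at most 2, so the width is 2 − 1 = 1 and tw(G) ≤ 1. G has an edge, so its treewidth is at least 1. The upper and lower bounds meet at 1, so that is the treewidth.

1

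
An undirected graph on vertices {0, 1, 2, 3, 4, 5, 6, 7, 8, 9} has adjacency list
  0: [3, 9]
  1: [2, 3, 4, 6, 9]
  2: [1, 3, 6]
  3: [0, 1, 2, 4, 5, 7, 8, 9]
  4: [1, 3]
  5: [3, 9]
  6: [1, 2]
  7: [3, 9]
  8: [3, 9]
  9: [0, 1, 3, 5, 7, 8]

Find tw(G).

2

A width-2 tree decomposition is:
Bags: B1 = {0, 3, 9}  B2 = {3, 8, 9}  B3 = {3, 5, 9}  B4 = {1, 3, 9}  B5 = {1, 2, 3}  B6 = {3, 7, 9}  B7 = {1, 2, 6}  B8 = {1, 3, 4}
Tree: B1–B2, B2–B3, B1–B4, B4–B5, B4–B6, B5–B7, B5–B8
The largest bag has 3 vertices, giving width 2; this decomposition certifies tw(G) ≤ 2. For the lower bound, the 3 vertices {0, 3, 9} are pairwise adjacent, and any tree decomposition puts a clique entirely inside one bag — forcing width ≥ 2. The upper and lower bounds meet at 2, so that is the treewidth.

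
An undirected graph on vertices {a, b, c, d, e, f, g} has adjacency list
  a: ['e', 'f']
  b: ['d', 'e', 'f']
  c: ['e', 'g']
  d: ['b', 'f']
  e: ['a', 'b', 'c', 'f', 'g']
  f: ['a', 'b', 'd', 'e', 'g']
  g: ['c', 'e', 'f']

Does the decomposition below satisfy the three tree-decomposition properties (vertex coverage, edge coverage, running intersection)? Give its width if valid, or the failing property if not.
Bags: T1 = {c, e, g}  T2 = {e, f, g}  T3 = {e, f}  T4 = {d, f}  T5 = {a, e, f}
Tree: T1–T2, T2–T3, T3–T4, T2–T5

A tree decomposition must satisfy three properties: every vertex lies in some bag; for every edge, both endpoints lie together in some bag; and for every vertex, the bags containing it form a connected subtree. Here vertex b appears in no bag, so the decomposition is invalid.

No — vertex b appears in no bag.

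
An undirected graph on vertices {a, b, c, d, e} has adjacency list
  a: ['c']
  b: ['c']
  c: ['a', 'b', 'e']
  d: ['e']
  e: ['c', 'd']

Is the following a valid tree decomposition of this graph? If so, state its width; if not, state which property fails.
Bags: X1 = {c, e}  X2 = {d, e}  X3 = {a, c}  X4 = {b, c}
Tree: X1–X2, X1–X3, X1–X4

Every vertex of G appears in some bag (union = {a, b, c, d, e}); every edge is covered by a bag; and for each vertex v the set of bags containing v is connected in the bag tree. The decomposition is therefore valid. The largest bag has 2 vertices, so the width is 1.

Yes; width 1.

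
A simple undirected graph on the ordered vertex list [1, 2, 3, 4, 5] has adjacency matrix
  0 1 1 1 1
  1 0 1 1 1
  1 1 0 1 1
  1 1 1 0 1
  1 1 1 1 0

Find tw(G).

4

A width-4 tree decomposition is:
Bags: B1 = {1, 2, 3, 4, 5}
Tree: (single bag)
A single bag containing all 5 vertices is trivially a valid decomposition of width 4. For the lower bound, the 5 vertices {1, 2, 3, 4, 5} are pairwise adjacent, and any tree decomposition puts a clique entirely inside one bag — forcing width ≥ 4. The upper and lower bounds meet at 4, so that is the treewidth.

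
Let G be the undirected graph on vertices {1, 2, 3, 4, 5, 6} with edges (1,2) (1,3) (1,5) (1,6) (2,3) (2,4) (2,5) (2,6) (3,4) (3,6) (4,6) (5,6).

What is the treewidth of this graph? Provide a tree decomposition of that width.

Treewidth 3.
One optimal decomposition is:
Bags: B1 = {1, 2, 3, 6}  B2 = {1, 2, 5, 6}  B3 = {2, 3, 4, 6}
Tree: B1–B2, B1–B3

The largest bag has 4 vertices, giving width 3; this decomposition certifies tw(G) ≤ 3. Conversely, {1, 2, 3, 6} is a clique of size 4, and the vertices of any clique must share a bag in every tree decomposition; so some bag has ≥ 4 vertices and tw(G) ≥ 3. Combining the bounds, tw(G) = 3.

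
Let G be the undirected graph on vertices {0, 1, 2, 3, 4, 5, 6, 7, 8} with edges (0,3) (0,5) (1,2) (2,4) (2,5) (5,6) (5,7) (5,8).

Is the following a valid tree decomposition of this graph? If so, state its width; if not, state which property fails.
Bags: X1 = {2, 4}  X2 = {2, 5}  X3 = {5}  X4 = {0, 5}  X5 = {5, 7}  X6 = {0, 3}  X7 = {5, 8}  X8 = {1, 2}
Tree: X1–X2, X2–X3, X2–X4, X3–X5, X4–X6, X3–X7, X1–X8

A tree decomposition must satisfy three properties: every vertex lies in some bag; for every edge, both endpoints lie together in some bag; and for every vertex, the bags containing it form a connected subtree. Here vertex 6 appears in no bag, so the decomposition is invalid.

No — vertex 6 appears in no bag.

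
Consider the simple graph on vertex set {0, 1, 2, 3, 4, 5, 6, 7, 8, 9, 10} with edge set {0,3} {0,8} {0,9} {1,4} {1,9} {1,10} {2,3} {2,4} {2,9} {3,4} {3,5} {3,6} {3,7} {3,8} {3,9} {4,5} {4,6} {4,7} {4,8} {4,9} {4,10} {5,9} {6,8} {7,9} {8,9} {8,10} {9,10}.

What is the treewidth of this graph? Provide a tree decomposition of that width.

The largest bag has 4 vertices, giving width 3; this decomposition certifies tw(G) ≤ 3. For the lower bound, the 4 vertices {0, 3, 8, 9} are pairwise adjacent, and any tree decomposition puts a clique entirely inside one bag — forcing width ≥ 3. Combining the bounds, tw(G) = 3.

Treewidth 3.
One such decomposition:
Bags: B1 = {4, 8, 9, 10}  B2 = {3, 4, 8, 9}  B3 = {3, 4, 7, 9}  B4 = {1, 4, 9, 10}  B5 = {2, 3, 4, 9}  B6 = {3, 4, 5, 9}  B7 = {0, 3, 8, 9}  B8 = {3, 4, 6, 8}
Tree: B1–B2, B2–B3, B1–B4, B2–B5, B5–B6, B2–B7, B2–B8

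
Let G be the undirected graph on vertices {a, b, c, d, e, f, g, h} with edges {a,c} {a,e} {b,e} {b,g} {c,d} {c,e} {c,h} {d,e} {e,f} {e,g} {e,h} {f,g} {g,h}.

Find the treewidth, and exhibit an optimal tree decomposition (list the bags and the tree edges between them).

The largest bag has 3 vertices, giving width 2; this decomposition certifies tw(G) ≤ 2. On the other hand G contains the 3-clique {c, d, e}. A clique must lie in a single bag of any decomposition, so no decomposition can have width below 2. Combining the bounds, tw(G) = 2.

Treewidth 2.
One such decomposition:
Bags: B1 = {e, g, h}  B2 = {c, e, h}  B3 = {b, e, g}  B4 = {e, f, g}  B5 = {a, c, e}  B6 = {c, d, e}
Tree: B1–B2, B1–B3, B3–B4, B2–B5, B5–B6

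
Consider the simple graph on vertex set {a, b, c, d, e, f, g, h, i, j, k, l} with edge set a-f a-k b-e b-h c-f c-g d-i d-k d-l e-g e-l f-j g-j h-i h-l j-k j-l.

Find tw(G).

A width-3 tree decomposition is:
Bags: B1 = {b, d, h, i}  B2 = {b, d, h, l}  B3 = {b, d, e, l}  B4 = {d, e, k, l}  B5 = {e, j, k, l}  B6 = {e, g, j, k}  B7 = {a, g, j, k}  B8 = {a, f, g, j}  B9 = {a, c, f, g}
Tree: B1–B2, B2–B3, B3–B4, B4–B5, B5–B6, B6–B7, B7–B8, B8–B9
Each bag holds 4 vertices, so the decomposition has width 3, which upper-bounds the treewidth. For the lower bound: the 4 vertex sets {b,h,i}, {d}, {l}, {e,g,j,k} are disjoint, each induces a connected subgraph, and every pair is joined by at least one edge of G. Contracting each set to a single vertex therefore yields K_{4} as a minor, and since treewidth is minor-monotone, tw(G) ≥ tw(K_{4}) = 3. Hence tw(G) = 3 exactly.

3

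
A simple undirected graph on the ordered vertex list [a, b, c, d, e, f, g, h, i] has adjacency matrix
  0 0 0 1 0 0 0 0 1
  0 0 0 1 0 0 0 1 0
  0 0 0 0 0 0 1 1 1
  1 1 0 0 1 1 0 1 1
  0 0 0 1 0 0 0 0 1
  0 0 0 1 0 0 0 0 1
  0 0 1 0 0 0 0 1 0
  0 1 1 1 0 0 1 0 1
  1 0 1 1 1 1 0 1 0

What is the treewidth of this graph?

A width-2 tree decomposition is:
Bags: B1 = {d, f, i}  B2 = {a, d, i}  B3 = {d, h, i}  B4 = {b, d, h}  B5 = {c, h, i}  B6 = {c, g, h}  B7 = {d, e, i}
Tree: B1–B2, B2–B3, B3–B4, B3–B5, B5–B6, B2–B7
Each bag holds 3 vertices, so the decomposition has width 2, which upper-bounds the treewidth. On the other hand G contains the 3-clique {b, d, h}. A clique must lie in a single bag of any decomposition, so no decomposition can have width below 2. Hence tw(G) = 2 exactly.

2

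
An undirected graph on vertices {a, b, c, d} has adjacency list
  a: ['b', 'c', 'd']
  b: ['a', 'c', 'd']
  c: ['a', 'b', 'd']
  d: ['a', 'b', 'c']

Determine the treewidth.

3

A width-3 tree decomposition is:
Bags: B1 = {a, b, c, d}
Tree: (single bag)
A single bag containing all 4 vertices is trivially a valid decomposition of width 3. Conversely, {a, b, c, d} is a clique of size 4, and the vertices of any clique must share a bag in every tree decomposition; so some bag has ≥ 4 vertices and tw(G) ≥ 3. Hence tw(G) = 3 exactly.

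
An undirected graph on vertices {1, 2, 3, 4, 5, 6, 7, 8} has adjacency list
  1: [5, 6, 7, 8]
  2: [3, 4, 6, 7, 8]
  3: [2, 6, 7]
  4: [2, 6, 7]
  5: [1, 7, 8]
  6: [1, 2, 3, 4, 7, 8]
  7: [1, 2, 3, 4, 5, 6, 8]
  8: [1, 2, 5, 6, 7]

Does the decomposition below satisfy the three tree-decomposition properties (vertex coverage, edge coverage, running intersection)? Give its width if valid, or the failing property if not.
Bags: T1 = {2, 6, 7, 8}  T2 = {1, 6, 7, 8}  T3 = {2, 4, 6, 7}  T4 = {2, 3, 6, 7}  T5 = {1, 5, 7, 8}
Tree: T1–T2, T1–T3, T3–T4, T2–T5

Checking the three conditions: (i) the bags cover all of {1, 2, 3, 4, 5, 6, 7, 8}; (ii) for each edge, some bag contains both endpoints; (iii) the bags containing any fixed vertex form a subtree. All hold, so the decomposition is valid with width 4 − 1 = 3.

Yes; width 3.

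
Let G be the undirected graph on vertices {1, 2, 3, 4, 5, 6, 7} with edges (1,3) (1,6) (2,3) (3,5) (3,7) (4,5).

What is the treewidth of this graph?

1

A width-1 tree decomposition is:
Bags: B1 = {3, 5}  B2 = {2, 3}  B3 = {1, 3}  B4 = {3, 7}  B5 = {1, 6}  B6 = {4, 5}
Tree: B1–B2, B2–B3, B3–B4, B3–B5, B1–B6
Each bag holds 2 vertices, so the decomposition has width 1, which upper-bounds the treewidth. Since G has at least one edge (e.g. 5–3), it is not an edgeless graph, so tw(G) ≥ 1. Hence tw(G) = 1 exactly.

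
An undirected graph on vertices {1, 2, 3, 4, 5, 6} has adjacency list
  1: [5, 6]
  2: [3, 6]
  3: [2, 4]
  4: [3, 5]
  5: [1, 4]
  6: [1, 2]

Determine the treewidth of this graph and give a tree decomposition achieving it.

Treewidth 2.
One such decomposition:
Bags: B1 = {2, 3, 4}  B2 = {2, 4, 6}  B3 = {1, 4, 6}  B4 = {1, 4, 5}
Tree: B1–B2, B2–B3, B3–B4

The largest bag has 3 vertices, giving width 2; this decomposition certifies tw(G) ≤ 2. The edges 4–3–2–6–1–5–4 form a cycle, so G is not a tree and its treewidth is at least 2. Therefore the treewidth is 2.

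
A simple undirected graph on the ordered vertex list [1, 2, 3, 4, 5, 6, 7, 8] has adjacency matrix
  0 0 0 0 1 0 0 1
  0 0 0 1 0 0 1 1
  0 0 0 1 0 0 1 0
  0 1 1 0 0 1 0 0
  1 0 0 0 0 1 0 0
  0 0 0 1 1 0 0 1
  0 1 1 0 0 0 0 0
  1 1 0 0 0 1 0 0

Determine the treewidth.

A width-2 tree decomposition is:
Bags: B1 = {1, 5, 6}  B2 = {1, 6, 8}  B3 = {4, 6, 8}  B4 = {2, 4, 8}  B5 = {2, 3, 4}  B6 = {2, 3, 7}
Tree: B1–B2, B2–B3, B3–B4, B4–B5, B5–B6
The largest bag has 3 vertices, giving width 2; this decomposition certifies tw(G) ≤ 2. Since 5–1–8–6–5 is a cycle in G, G is not acyclic. Forests are exactly the graphs of treewidth ≤ 1, so tw(G) ≥ 2. Combining the bounds, tw(G) = 2.

2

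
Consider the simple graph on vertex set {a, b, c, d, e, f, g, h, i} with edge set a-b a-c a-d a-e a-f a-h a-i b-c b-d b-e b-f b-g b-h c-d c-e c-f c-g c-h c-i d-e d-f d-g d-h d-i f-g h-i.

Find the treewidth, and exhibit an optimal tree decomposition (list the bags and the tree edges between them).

The largest bag has 5 vertices, giving width 4; this decomposition certifies tw(G) ≤ 4. For the lower bound, the 5 vertices {b, c, d, f, g} are pairwise adjacent, and any tree decomposition puts a clique entirely inside one bag — forcing width ≥ 4. Therefore the treewidth is 4.

Treewidth 4.
Bags: B1 = {a, b, c, d, h}  B2 = {a, b, c, d, f}  B3 = {a, b, c, d, e}  B4 = {a, c, d, h, i}  B5 = {b, c, d, f, g}
Tree: B1–B2, B1–B3, B1–B4, B2–B5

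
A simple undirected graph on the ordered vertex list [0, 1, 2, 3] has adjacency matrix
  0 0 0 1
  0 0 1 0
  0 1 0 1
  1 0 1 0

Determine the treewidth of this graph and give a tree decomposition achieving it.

Treewidth 1.
One such decomposition:
Bags: B1 = {0, 3}  B2 = {2, 3}  B3 = {1, 2}
Tree: B1–B2, B2–B3

Each bag holds 2 vertices, so the decomposition has width 1, which upper-bounds the treewidth. Since G has at least one edge (e.g. 0–3), it is not an edgeless graph, so tw(G) ≥ 1. Hence tw(G) = 1 exactly.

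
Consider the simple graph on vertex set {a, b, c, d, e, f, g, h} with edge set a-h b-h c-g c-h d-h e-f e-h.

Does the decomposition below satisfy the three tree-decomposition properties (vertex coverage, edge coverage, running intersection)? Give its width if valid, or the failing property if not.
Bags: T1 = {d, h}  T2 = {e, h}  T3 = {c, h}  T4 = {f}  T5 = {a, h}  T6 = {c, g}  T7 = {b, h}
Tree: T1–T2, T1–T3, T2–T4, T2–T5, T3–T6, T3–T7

A tree decomposition must satisfy three properties: every vertex lies in some bag; for every edge, both endpoints lie together in some bag; and for every vertex, the bags containing it form a connected subtree. Here edge (e,f) lies in no bag, so the decomposition is invalid.

No — edge (e,f) lies in no bag.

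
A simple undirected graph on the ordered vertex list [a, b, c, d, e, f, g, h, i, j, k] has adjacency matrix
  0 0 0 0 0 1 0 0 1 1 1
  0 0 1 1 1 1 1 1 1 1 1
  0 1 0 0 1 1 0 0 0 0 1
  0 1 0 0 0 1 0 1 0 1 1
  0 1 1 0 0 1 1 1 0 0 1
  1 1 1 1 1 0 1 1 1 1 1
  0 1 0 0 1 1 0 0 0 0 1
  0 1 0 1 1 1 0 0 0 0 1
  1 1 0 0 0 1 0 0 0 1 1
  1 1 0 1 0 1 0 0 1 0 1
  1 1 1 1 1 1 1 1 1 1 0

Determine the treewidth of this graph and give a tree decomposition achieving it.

Each bag holds 5 vertices, so the decomposition has width 4, which upper-bounds the treewidth. On the other hand G contains the 5-clique {a, f, i, j, k}. A clique must lie in a single bag of any decomposition, so no decomposition can have width below 4. Hence tw(G) = 4 exactly.

Treewidth 4.
One such decomposition:
Bags: B1 = {b, d, f, h, k}  B2 = {b, e, f, h, k}  B3 = {b, d, f, j, k}  B4 = {b, f, i, j, k}  B5 = {b, e, f, g, k}  B6 = {a, f, i, j, k}  B7 = {b, c, e, f, k}
Tree: B1–B2, B1–B3, B3–B4, B2–B5, B4–B6, B2–B7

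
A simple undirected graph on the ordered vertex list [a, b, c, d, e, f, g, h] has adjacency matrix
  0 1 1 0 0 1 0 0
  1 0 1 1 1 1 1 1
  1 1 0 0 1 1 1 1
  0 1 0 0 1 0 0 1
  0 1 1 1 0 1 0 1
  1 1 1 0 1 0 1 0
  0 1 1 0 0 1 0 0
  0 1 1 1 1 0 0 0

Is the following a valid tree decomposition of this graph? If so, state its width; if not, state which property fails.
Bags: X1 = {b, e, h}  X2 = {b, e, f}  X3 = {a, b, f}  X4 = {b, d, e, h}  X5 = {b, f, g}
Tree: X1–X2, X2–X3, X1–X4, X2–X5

No — vertex c appears in no bag.

A tree decomposition must satisfy three properties: every vertex lies in some bag; for every edge, both endpoints lie together in some bag; and for every vertex, the bags containing it form a connected subtree. Here vertex c appears in no bag, so the decomposition is invalid.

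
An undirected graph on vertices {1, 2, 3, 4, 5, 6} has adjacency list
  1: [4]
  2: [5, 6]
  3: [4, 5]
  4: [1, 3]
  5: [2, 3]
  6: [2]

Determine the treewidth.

1

A width-1 tree decomposition is:
Bags: B1 = {2, 6}  B2 = {2, 5}  B3 = {3, 5}  B4 = {3, 4}  B5 = {1, 4}
Tree: B1–B2, B2–B3, B3–B4, B4–B5
Every bag has size at most 2, so the width is 2 − 1 = 1 and tw(G) ≤ 1. Any graph with an edge has treewidth ≥ 1, and G has the edge 6–2. Combining the bounds, tw(G) = 1.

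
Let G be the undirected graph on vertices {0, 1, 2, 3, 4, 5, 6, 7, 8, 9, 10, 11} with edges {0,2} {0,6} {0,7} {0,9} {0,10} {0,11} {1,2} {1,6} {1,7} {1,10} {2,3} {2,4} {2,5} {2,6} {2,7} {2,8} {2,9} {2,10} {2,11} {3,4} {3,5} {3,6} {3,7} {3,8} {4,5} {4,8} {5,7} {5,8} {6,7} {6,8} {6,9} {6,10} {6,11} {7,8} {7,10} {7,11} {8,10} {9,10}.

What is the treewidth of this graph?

4

A width-4 tree decomposition is:
Bags: B1 = {0, 2, 6, 7, 10}  B2 = {2, 6, 7, 8, 10}  B3 = {0, 2, 6, 7, 11}  B4 = {0, 2, 6, 9, 10}  B5 = {2, 3, 6, 7, 8}  B6 = {2, 3, 5, 7, 8}  B7 = {2, 3, 4, 5, 8}  B8 = {1, 2, 6, 7, 10}
Tree: B1–B2, B1–B3, B1–B4, B2–B5, B5–B6, B6–B7, B2–B8
Every bag has size at most 5, so the width is 5 − 1 = 4 and tw(G) ≤ 4. For the lower bound, the 5 vertices {2, 3, 4, 5, 8} are pairwise adjacent, and any tree decomposition puts a clique entirely inside one bag — forcing width ≥ 4. Combining the bounds, tw(G) = 4.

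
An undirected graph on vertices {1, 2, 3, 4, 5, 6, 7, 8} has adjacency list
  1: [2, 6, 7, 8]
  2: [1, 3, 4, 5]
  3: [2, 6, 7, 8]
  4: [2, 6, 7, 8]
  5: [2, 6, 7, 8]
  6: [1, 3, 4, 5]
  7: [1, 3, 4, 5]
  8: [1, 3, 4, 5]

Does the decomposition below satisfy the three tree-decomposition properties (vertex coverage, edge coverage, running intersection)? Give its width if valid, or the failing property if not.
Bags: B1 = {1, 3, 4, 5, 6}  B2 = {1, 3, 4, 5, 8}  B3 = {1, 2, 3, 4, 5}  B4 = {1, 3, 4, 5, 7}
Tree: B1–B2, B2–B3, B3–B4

Yes; width 4.

Every vertex of G appears in some bag (union = {1, 2, 3, 4, 5, 6, 7, 8}); every edge is covered by a bag; and for each vertex v the set of bags containing v is connected in the bag tree. The decomposition is therefore valid. The largest bag has 5 vertices, so the width is 4.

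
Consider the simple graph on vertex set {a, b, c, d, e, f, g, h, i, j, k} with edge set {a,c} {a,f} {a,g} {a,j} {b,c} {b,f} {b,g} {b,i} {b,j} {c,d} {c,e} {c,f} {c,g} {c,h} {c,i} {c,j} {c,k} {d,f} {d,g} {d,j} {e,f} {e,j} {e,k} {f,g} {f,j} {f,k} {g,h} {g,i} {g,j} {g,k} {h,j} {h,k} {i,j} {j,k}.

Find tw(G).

4

A width-4 tree decomposition is:
Bags: B1 = {c, d, f, g, j}  B2 = {a, c, f, g, j}  B3 = {c, f, g, j, k}  B4 = {c, e, f, j, k}  B5 = {b, c, f, g, j}  B6 = {c, g, h, j, k}  B7 = {b, c, g, i, j}
Tree: B1–B2, B2–B3, B3–B4, B2–B5, B3–B6, B5–B7
Each bag holds 5 vertices, so the decomposition has width 4, which upper-bounds the treewidth. For the lower bound, the 5 vertices {c, g, h, j, k} are pairwise adjacent, and any tree decomposition puts a clique entirely inside one bag — forcing width ≥ 4. Therefore the treewidth is 4.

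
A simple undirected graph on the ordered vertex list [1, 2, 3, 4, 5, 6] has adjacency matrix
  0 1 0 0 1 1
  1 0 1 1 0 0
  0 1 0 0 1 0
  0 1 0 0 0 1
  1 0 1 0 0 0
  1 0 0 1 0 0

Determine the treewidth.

2

A width-2 tree decomposition is:
Bags: B1 = {2, 4, 6}  B2 = {1, 2, 6}  B3 = {1, 2, 3}  B4 = {1, 3, 5}
Tree: B1–B2, B2–B3, B3–B4
Each bag holds 3 vertices, so the decomposition has width 2, which upper-bounds the treewidth. The edges 4–6–1–2–4 form a cycle, so G is not a tree and its treewidth is at least 2. The upper and lower bounds meet at 2, so that is the treewidth.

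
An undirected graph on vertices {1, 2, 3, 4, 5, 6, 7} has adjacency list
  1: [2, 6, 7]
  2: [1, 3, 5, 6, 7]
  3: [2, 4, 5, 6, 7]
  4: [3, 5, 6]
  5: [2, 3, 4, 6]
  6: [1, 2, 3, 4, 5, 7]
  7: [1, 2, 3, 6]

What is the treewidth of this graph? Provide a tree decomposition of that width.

The largest bag has 4 vertices, giving width 3; this decomposition certifies tw(G) ≤ 3. For the lower bound, the 4 vertices {1, 2, 6, 7} are pairwise adjacent, and any tree decomposition puts a clique entirely inside one bag — forcing width ≥ 3. Combining the bounds, tw(G) = 3.

Treewidth 3.
One optimal decomposition is:
Bags: B1 = {2, 3, 5, 6}  B2 = {3, 4, 5, 6}  B3 = {2, 3, 6, 7}  B4 = {1, 2, 6, 7}
Tree: B1–B2, B1–B3, B3–B4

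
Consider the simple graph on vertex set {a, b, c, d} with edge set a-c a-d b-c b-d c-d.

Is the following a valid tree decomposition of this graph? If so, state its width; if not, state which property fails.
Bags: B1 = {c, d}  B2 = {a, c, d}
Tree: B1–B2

A tree decomposition must satisfy three properties: every vertex lies in some bag; for every edge, both endpoints lie together in some bag; and for every vertex, the bags containing it form a connected subtree. Here vertex b appears in no bag, so the decomposition is invalid.

No — vertex b appears in no bag.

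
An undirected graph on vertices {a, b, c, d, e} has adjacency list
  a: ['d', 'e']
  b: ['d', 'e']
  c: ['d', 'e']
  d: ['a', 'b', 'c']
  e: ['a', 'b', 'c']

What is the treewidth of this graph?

A width-2 tree decomposition is:
Bags: B1 = {c, d, e}  B2 = {b, d, e}  B3 = {a, d, e}
Tree: B1–B2, B2–B3
Every bag has size at most 3, so the width is 3 − 1 = 2 and tw(G) ≤ 2. For the lower bound, G contains the cycle e–c–d–b–e, so G is not a forest; only forests have treewidth ≤ 1, hence tw(G) ≥ 2. Hence tw(G) = 2 exactly.

2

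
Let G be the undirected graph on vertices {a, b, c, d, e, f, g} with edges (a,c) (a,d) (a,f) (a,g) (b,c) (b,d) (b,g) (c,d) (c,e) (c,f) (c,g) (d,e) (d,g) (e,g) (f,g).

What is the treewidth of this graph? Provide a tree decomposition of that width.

Each bag holds 4 vertices, so the decomposition has width 3, which upper-bounds the treewidth. On the other hand G contains the 4-clique {c, d, e, g}. A clique must lie in a single bag of any decomposition, so no decomposition can have width below 3. The upper and lower bounds meet at 3, so that is the treewidth.

Treewidth 3.
Bags: B1 = {a, c, d, g}  B2 = {c, d, e, g}  B3 = {b, c, d, g}  B4 = {a, c, f, g}
Tree: B1–B2, B1–B3, B1–B4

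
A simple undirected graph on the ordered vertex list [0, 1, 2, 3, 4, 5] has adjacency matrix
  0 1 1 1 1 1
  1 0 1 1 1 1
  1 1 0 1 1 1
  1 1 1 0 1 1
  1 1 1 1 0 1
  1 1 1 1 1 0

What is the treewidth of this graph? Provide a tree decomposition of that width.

With just one bag of size 6, the width is 6 − 1 = 5, so tw(G) ≤ 5. For the lower bound, the 6 vertices {0, 1, 2, 3, 4, 5} are pairwise adjacent, and any tree decomposition puts a clique entirely inside one bag — forcing width ≥ 5. The upper and lower bounds meet at 5, so that is the treewidth.

Treewidth 5.
One such decomposition:
Bags: B1 = {0, 1, 2, 3, 4, 5}
Tree: (single bag)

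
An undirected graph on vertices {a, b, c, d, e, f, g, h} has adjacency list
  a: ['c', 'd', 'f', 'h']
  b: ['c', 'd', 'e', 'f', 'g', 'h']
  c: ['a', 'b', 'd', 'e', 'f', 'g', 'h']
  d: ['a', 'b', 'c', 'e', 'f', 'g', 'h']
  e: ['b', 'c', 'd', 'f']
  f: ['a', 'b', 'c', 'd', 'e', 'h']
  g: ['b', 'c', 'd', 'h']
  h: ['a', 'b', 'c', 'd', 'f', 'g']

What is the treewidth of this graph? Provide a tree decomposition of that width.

Every bag has size at most 5, so the width is 5 − 1 = 4 and tw(G) ≤ 4. On the other hand G contains the 5-clique {b, c, d, g, h}. A clique must lie in a single bag of any decomposition, so no decomposition can have width below 4. Combining the bounds, tw(G) = 4.

Treewidth 4.
One optimal decomposition is:
Bags: B1 = {b, c, d, f, h}  B2 = {b, c, d, g, h}  B3 = {b, c, d, e, f}  B4 = {a, c, d, f, h}
Tree: B1–B2, B1–B3, B1–B4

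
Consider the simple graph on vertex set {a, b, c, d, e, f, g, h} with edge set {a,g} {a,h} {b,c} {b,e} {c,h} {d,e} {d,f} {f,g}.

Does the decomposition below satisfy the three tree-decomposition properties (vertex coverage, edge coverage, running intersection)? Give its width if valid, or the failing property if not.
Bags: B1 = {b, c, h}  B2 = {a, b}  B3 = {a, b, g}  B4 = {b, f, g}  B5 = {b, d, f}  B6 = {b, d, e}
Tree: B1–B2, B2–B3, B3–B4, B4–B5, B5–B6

A tree decomposition must satisfy three properties: every vertex lies in some bag; for every edge, both endpoints lie together in some bag; and for every vertex, the bags containing it form a connected subtree. Here edge (h,a) lies in no bag, so the decomposition is invalid.

No — edge (h,a) lies in no bag.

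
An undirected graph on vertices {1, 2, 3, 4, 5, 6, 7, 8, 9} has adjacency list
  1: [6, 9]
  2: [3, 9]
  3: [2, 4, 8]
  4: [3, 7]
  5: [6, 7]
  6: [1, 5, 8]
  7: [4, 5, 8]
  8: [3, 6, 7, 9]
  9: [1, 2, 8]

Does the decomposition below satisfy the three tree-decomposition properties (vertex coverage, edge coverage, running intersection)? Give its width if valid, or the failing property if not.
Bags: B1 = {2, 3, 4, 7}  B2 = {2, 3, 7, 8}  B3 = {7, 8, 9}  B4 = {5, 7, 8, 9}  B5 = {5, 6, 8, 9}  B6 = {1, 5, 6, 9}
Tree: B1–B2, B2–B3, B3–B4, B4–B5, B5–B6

No — edge (2,9) lies in no bag.

A tree decomposition must satisfy three properties: every vertex lies in some bag; for every edge, both endpoints lie together in some bag; and for every vertex, the bags containing it form a connected subtree. Here edge (2,9) lies in no bag, so the decomposition is invalid.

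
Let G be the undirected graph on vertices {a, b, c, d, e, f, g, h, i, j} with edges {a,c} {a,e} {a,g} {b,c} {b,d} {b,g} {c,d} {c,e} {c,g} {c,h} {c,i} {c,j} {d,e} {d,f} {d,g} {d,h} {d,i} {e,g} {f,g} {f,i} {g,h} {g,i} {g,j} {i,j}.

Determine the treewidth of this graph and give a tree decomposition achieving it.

The largest bag has 4 vertices, giving width 3; this decomposition certifies tw(G) ≤ 3. For the lower bound, the 4 vertices {c, d, e, g} are pairwise adjacent, and any tree decomposition puts a clique entirely inside one bag — forcing width ≥ 3. Combining the bounds, tw(G) = 3.

Treewidth 3.
One such decomposition:
Bags: B1 = {b, c, d, g}  B2 = {c, d, g, i}  B3 = {d, f, g, i}  B4 = {c, d, e, g}  B5 = {c, d, g, h}  B6 = {a, c, e, g}  B7 = {c, g, i, j}
Tree: B1–B2, B2–B3, B2–B4, B1–B5, B4–B6, B2–B7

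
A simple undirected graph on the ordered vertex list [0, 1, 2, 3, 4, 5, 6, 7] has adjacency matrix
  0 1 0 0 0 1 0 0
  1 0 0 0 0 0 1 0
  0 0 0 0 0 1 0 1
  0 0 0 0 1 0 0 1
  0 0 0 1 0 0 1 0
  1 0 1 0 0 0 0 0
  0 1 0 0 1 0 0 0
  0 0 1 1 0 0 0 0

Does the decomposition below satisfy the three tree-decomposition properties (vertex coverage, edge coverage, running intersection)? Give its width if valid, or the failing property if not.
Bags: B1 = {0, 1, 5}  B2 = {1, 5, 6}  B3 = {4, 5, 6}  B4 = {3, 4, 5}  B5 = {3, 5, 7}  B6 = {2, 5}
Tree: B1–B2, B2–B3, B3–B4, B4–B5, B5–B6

A tree decomposition must satisfy three properties: every vertex lies in some bag; for every edge, both endpoints lie together in some bag; and for every vertex, the bags containing it form a connected subtree. Here edge (7,2) lies in no bag, so the decomposition is invalid.

No — edge (7,2) lies in no bag.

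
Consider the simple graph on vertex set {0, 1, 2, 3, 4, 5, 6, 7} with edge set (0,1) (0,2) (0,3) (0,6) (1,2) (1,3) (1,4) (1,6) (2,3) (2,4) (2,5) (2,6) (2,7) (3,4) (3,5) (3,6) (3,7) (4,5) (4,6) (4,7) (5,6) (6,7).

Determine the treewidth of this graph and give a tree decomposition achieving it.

Treewidth 4.
One such decomposition:
Bags: B1 = {2, 3, 4, 6, 7}  B2 = {2, 3, 4, 5, 6}  B3 = {1, 2, 3, 4, 6}  B4 = {0, 1, 2, 3, 6}
Tree: B1–B2, B2–B3, B3–B4

Each bag holds 5 vertices, so the decomposition has width 4, which upper-bounds the treewidth. On the other hand G contains the 5-clique {0, 1, 2, 3, 6}. A clique must lie in a single bag of any decomposition, so no decomposition can have width below 4. Therefore the treewidth is 4.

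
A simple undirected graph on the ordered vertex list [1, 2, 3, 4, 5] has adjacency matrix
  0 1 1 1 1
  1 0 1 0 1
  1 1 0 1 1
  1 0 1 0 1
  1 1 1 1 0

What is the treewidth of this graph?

A width-3 tree decomposition is:
Bags: B1 = {1, 2, 3, 5}  B2 = {1, 3, 4, 5}
Tree: B1–B2
Each bag holds 4 vertices, so the decomposition has width 3, which upper-bounds the treewidth. For the lower bound, the 4 vertices {1, 2, 3, 5} are pairwise adjacent, and any tree decomposition puts a clique entirely inside one bag — forcing width ≥ 3. The upper and lower bounds meet at 3, so that is the treewidth.

3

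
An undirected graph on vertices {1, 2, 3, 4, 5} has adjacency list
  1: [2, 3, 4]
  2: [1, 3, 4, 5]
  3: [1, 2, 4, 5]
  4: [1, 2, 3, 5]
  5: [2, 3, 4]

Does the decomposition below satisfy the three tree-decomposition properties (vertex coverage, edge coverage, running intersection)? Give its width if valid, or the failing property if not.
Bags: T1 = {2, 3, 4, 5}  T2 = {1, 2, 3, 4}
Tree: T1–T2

Checking the three conditions: (i) the bags cover all of {1, 2, 3, 4, 5}; (ii) for each edge, some bag contains both endpoints; (iii) the bags containing any fixed vertex form a subtree. All hold, so the decomposition is valid with width 4 − 1 = 3.

Yes; width 3.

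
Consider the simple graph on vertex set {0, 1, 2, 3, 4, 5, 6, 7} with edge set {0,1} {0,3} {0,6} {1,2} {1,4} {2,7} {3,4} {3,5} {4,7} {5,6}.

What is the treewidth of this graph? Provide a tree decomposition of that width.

Every bag has size at most 3, so the width is 3 − 1 = 2 and tw(G) ≤ 2. For the lower bound, G contains the cycle 6–5–3–0–6, so G is not a forest; only forests have treewidth ≤ 1, hence tw(G) ≥ 2. Hence tw(G) = 2 exactly.

Treewidth 2.
One optimal decomposition is:
Bags: B1 = {0, 5, 6}  B2 = {0, 3, 5}  B3 = {0, 1, 3}  B4 = {1, 3, 4}  B5 = {1, 2, 4}  B6 = {2, 4, 7}
Tree: B1–B2, B2–B3, B3–B4, B4–B5, B5–B6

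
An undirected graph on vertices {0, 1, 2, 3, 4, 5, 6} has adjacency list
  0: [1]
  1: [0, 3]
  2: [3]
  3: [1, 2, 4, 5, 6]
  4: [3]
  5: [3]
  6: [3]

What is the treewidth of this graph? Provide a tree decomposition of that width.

Treewidth 1.
One such decomposition:
Bags: B1 = {2, 3}  B2 = {3, 6}  B3 = {3, 4}  B4 = {1, 3}  B5 = {0, 1}  B6 = {3, 5}
Tree: B1–B2, B2–B3, B3–B4, B4–B5, B3–B6

Every bag has size at most 2, so the width is 2 − 1 = 1 and tw(G) ≤ 1. Any graph with an edge has treewidth ≥ 1, and G has the edge 2–3. Combining the bounds, tw(G) = 1.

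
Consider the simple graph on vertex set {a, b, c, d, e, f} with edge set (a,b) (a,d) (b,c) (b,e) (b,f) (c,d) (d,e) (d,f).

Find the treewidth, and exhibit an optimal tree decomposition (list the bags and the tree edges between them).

Each bag holds 3 vertices, so the decomposition has width 2, which upper-bounds the treewidth. The edges a–b–c–d–a form a cycle, so G is not a tree and its treewidth is at least 2. Therefore the treewidth is 2.

Treewidth 2.
One such decomposition:
Bags: B1 = {a, b, d}  B2 = {b, c, d}  B3 = {b, d, e}  B4 = {b, d, f}
Tree: B1–B2, B2–B3, B3–B4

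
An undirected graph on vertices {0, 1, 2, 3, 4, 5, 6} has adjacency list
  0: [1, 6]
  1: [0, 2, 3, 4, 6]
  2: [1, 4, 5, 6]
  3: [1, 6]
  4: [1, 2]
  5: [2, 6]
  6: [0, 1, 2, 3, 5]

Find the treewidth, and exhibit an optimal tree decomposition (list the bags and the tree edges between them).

Treewidth 2.
Bags: B1 = {1, 3, 6}  B2 = {0, 1, 6}  B3 = {1, 2, 6}  B4 = {1, 2, 4}  B5 = {2, 5, 6}
Tree: B1–B2, B1–B3, B3–B4, B3–B5

The largest bag has 3 vertices, giving width 2; this decomposition certifies tw(G) ≤ 2. Conversely, {1, 2, 4} is a clique of size 3, and the vertices of any clique must share a bag in every tree decomposition; so some bag has ≥ 3 vertices and tw(G) ≥ 2. Combining the bounds, tw(G) = 2.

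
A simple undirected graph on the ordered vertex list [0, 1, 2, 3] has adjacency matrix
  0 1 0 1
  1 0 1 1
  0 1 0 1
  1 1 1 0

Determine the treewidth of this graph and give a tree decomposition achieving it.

Treewidth 2.
One optimal decomposition is:
Bags: B1 = {0, 1, 3}  B2 = {1, 2, 3}
Tree: B1–B2

The largest bag has 3 vertices, giving width 2; this decomposition certifies tw(G) ≤ 2. For the lower bound, the 3 vertices {0, 1, 3} are pairwise adjacent, and any tree decomposition puts a clique entirely inside one bag — forcing width ≥ 2. Therefore the treewidth is 2.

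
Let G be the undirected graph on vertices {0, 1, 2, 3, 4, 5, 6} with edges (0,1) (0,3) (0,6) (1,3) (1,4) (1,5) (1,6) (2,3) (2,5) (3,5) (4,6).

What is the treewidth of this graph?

A width-2 tree decomposition is:
Bags: B1 = {0, 1, 3}  B2 = {1, 3, 5}  B3 = {0, 1, 6}  B4 = {1, 4, 6}  B5 = {2, 3, 5}
Tree: B1–B2, B1–B3, B3–B4, B2–B5
Every bag has size at most 3, so the width is 3 − 1 = 2 and tw(G) ≤ 2. For the lower bound, the 3 vertices {0, 1, 3} are pairwise adjacent, and any tree decomposition puts a clique entirely inside one bag — forcing width ≥ 2. Combining the bounds, tw(G) = 2.

2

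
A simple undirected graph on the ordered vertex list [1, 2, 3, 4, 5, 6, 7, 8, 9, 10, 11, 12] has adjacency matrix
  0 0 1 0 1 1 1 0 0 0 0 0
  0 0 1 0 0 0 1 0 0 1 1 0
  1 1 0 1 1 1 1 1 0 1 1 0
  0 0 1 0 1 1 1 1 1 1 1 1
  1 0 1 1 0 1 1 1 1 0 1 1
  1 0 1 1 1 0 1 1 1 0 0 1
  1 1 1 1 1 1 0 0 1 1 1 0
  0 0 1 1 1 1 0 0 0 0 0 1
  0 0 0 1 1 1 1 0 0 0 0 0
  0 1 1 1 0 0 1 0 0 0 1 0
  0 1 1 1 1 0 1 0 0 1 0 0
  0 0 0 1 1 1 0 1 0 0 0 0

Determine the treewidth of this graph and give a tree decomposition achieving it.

Treewidth 4.
Bags: B1 = {3, 4, 5, 6, 7}  B2 = {3, 4, 5, 6, 8}  B3 = {4, 5, 6, 7, 9}  B4 = {1, 3, 5, 6, 7}  B5 = {3, 4, 5, 7, 11}  B6 = {3, 4, 7, 10, 11}  B7 = {4, 5, 6, 8, 12}  B8 = {2, 3, 7, 10, 11}
Tree: B1–B2, B1–B3, B1–B4, B1–B5, B5–B6, B2–B7, B6–B8

Every bag has size at most 5, so the width is 5 − 1 = 4 and tw(G) ≤ 4. Conversely, {4, 5, 6, 7, 9} is a clique of size 5, and the vertices of any clique must share a bag in every tree decomposition; so some bag has ≥ 5 vertices and tw(G) ≥ 4. Hence tw(G) = 4 exactly.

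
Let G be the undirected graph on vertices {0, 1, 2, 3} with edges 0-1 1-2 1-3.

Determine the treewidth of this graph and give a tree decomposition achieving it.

Treewidth 1.
One such decomposition:
Bags: B1 = {1, 3}  B2 = {1, 2}  B3 = {0, 1}
Tree: B1–B2, B2–B3

The largest bag has 2 vertices, giving width 1; this decomposition certifies tw(G) ≤ 1. Any graph with an edge has treewidth ≥ 1, and G has the edge 1–3. Combining the bounds, tw(G) = 1.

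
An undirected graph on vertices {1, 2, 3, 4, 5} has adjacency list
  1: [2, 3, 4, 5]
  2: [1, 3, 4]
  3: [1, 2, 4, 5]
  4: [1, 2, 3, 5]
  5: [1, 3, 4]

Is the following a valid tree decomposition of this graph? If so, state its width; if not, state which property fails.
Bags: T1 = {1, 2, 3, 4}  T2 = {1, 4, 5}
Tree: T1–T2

No — edge (3,5) lies in no bag.

A tree decomposition must satisfy three properties: every vertex lies in some bag; for every edge, both endpoints lie together in some bag; and for every vertex, the bags containing it form a connected subtree. Here edge (3,5) lies in no bag, so the decomposition is invalid.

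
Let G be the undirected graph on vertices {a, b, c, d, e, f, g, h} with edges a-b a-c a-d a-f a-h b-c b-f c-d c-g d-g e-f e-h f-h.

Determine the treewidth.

A width-2 tree decomposition is:
Bags: B1 = {a, b, f}  B2 = {a, f, h}  B3 = {e, f, h}  B4 = {a, b, c}  B5 = {a, c, d}  B6 = {c, d, g}
Tree: B1–B2, B2–B3, B1–B4, B4–B5, B5–B6
The largest bag has 3 vertices, giving width 2; this decomposition certifies tw(G) ≤ 2. On the other hand G contains the 3-clique {c, d, g}. A clique must lie in a single bag of any decomposition, so no decomposition can have width below 2. Hence tw(G) = 2 exactly.

2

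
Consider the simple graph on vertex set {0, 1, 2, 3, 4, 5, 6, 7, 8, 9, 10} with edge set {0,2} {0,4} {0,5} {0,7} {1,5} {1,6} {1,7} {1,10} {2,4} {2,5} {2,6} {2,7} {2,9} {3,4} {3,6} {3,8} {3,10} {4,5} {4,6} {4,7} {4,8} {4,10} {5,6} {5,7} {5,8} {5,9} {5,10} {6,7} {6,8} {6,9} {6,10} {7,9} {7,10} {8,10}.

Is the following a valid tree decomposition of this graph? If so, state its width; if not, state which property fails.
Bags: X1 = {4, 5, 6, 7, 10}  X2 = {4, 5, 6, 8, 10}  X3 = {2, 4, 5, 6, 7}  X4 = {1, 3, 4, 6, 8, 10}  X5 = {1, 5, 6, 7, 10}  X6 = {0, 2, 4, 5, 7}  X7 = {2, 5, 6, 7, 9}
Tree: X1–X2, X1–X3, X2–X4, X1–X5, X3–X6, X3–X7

No — bags containing vertex 1 are not connected in the tree.

A tree decomposition must satisfy three properties: every vertex lies in some bag; for every edge, both endpoints lie together in some bag; and for every vertex, the bags containing it form a connected subtree. Here bags containing vertex 1 are not connected in the tree, so the decomposition is invalid.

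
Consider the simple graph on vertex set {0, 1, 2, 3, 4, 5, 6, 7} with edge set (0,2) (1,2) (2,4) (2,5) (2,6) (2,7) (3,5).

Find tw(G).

A width-1 tree decomposition is:
Bags: B1 = {0, 2}  B2 = {2, 7}  B3 = {2, 4}  B4 = {2, 6}  B5 = {2, 5}  B6 = {3, 5}  B7 = {1, 2}
Tree: B1–B2, B2–B3, B2–B4, B2–B5, B5–B6, B2–B7
Each bag holds 2 vertices, so the decomposition has width 1, which upper-bounds the treewidth. G has an edge, so its treewidth is at least 1. Hence tw(G) = 1 exactly.

1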